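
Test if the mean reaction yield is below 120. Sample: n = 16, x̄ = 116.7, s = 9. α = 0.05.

t = (116.7 - 120)/(9/√16) = -1.467, df = 15. Critical t = -1.753. Fail to reject H₀.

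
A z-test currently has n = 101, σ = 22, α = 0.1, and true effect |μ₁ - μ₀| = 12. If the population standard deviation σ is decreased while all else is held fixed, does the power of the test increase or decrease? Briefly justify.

Power increases: a smaller σ shrinks the standard error σ/√n, moving the sampling distribution under H₁ further from the critical value.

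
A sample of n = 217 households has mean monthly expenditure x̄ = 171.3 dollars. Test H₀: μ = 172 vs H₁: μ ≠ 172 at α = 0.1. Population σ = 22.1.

z = (x̄ - μ₀)/(σ/√n) = (171.3 - 172)/(22.1/√217) = -0.467. Critical value: ±1.645. Since |-0.467| ≤ 1.645, Fail to reject H₀.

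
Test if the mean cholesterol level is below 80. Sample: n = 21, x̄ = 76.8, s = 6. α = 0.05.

t = (76.8 - 80)/(6/√21) = -2.444, df = 20. Critical t = -1.725. Reject H₀.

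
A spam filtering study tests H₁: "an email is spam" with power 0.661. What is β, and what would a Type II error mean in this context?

β = 1 - power = 1 - 0.661 = 0.339. A Type II error is failing to reject H₀ when H₀ is false (false negative) — here, failing to conclude that an email is spam when in fact it is true. Consequence: a spam email lands in the inbox.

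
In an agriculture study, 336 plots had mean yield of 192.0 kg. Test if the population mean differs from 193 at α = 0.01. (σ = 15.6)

z = (x̄ - μ₀)/(σ/√n) = (192.0 - 193)/(15.6/√336) = -1.175. Critical value: ±2.576. Since |-1.175| ≤ 2.576, Fail to reject H₀.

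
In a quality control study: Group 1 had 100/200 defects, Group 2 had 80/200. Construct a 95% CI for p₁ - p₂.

p̂₁ = 0.5, p̂₂ = 0.4. Difference = 0.1. CI = (0.003, 0.197)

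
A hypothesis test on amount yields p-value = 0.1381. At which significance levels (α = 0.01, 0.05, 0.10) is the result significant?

p = 0.1381. Not significant at any of the given levels.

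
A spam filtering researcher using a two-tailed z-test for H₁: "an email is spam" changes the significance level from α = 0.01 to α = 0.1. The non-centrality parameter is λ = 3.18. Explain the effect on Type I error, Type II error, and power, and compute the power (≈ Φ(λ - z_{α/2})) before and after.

Increasing α from 0.01 to 0.1:
• Type I error rate increases (α is the Type I rate by definition).
• Critical value moves from z_{α/2} = 2.576 to 1.645, so power = Φ(λ - z_{α/2}) goes from Φ(3.18 - 2.576) = 0.727 to Φ(3.18 - 1.645) = 0.938.
• Type II error rate β = 1 - power therefore decreases (0.273 → 0.062).
Appropriate when false negatives are costly — here, a spam email lands in the inbox.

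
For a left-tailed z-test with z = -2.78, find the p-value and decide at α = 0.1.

p = P(Z < -2.78) = Φ(-2.78) ≈ 0.0027. Since p < 0.1, reject H₀ (significant) at α = 0.1.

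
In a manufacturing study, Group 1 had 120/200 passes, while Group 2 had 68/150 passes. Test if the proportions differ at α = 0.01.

p̂₁ = 0.6, p̂₂ = 0.453, pooled p̂ = 0.537. z = 2.723. Critical: ±2.576. Reject H₀.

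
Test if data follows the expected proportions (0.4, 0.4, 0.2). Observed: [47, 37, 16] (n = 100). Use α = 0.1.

Expected: [40.0, 40.0, 20.0]. χ² = 2.25. df = 2, critical = 4.605. Fail to reject H₀.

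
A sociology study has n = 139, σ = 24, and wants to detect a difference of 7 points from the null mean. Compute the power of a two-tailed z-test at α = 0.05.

SE = σ/√n = 24/√139 = 2.036. Non-centrality λ = d/SE = 7/2.036 = 3.439. Power ≈ Φ(λ - z_{α/2}) = Φ(3.439 - 1.96) = Φ(1.479) = 0.93.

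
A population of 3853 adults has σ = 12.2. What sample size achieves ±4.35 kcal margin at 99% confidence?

Without FPC: n₀ = (2.576×12.2/4.35)² = 52.195. With FPC: n = n₀N/(n₀+N-1) = 51.5 → n = 52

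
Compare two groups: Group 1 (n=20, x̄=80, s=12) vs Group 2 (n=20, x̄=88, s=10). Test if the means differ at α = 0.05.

Pooled sp = 11.05. t = -2.29, df = 38. Critical t = ±2.024. Reject H₀.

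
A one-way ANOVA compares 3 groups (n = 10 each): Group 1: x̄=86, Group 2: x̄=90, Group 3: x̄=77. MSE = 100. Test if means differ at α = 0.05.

Grand mean = 84.33. SS_between = 886.67, MS_between = 443.33. F = 4.433, F_crit ≈ 3.354. Reject H₀.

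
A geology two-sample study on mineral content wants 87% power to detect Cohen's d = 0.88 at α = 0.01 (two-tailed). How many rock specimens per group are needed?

z_{α/2} = 2.576, z_β = Φ⁻¹(0.87) = 1.126. For large effect (d = 0.88): n per group = 2(z_{α/2} + z_β)²/d² = 2(2.576 + 1.126)²/0.88² = 35.4 → 36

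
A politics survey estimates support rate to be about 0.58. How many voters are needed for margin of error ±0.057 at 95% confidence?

n = z²p(1-p)/E² = 1.96²×0.58×0.42/0.057² = 288.03 → n = 289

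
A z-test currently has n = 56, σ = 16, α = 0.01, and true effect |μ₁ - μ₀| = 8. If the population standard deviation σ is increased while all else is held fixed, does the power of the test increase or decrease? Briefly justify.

Power decreases: a larger σ inflates the standard error σ/√n, pulling the sampling distribution under H₁ back toward the critical value.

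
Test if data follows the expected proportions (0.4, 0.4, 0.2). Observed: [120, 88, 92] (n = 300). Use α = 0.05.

Expected: [120.0, 120.0, 60.0]. χ² = 25.6. df = 2, critical = 5.991. Reject H₀.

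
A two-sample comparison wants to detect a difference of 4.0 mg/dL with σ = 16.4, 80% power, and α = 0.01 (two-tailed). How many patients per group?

n per group = 2(z_α/2 + z_β)²σ²/d² = 2×(2.576 + 0.84)²×16.4²/4.0² = 392.3 → n = 393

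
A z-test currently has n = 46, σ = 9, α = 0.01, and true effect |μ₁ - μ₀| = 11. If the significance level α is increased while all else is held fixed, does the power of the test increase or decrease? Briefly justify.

Power increases: a larger α lowers the critical value, so more of the H₁ sampling distribution falls in the rejection region.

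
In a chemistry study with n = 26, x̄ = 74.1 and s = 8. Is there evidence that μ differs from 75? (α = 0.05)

t = (x̄ - μ₀)/(s/√n) = (74.1 - 75)/(8/√26) = -0.574. df = 25, critical t = ±2.06. Fail to reject H₀.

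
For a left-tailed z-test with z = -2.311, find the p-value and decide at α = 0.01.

p = P(Z < -2.311) = Φ(-2.311) ≈ 0.0104. Since p ≥ 0.01, fail to reject H₀ (not significant) at α = 0.01.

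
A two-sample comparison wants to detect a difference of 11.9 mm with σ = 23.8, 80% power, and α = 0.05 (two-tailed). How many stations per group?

n per group = 2(z_α/2 + z_β)²σ²/d² = 2×(1.96 + 0.84)²×23.8²/11.9² = 62.7 → n = 63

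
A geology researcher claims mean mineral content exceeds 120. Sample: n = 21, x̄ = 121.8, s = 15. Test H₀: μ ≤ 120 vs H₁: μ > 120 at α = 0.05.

t = (121.8 - 120)/(15/√21) = 0.55, df = 20. Critical t = 1.725. Fail to reject H₀.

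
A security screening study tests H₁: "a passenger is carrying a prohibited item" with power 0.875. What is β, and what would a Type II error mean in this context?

β = 1 - power = 1 - 0.875 = 0.125. A Type II error is failing to reject H₀ when H₀ is false (false negative) — here, failing to conclude that a passenger is carrying a prohibited item when in fact it is true. Consequence: letting a prohibited item through — security breach.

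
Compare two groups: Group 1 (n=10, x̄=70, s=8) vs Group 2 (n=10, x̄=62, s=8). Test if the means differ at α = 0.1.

Pooled sp = 8.0. t = 2.236, df = 18. Critical t = ±1.734. Reject H₀.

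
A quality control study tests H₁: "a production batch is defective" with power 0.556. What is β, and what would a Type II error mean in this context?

β = 1 - power = 1 - 0.556 = 0.444. A Type II error is failing to reject H₀ when H₀ is false (false negative) — here, failing to conclude that a production batch is defective when in fact it is true. Consequence: shipping a defective batch — faulty products reach customers.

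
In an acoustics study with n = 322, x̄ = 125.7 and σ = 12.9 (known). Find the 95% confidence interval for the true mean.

CI = x̄ ± z*(σ/√n) = 125.7 ± 1.96(12.9/√322) = 125.7 ± 1.41 = (124.29, 127.11)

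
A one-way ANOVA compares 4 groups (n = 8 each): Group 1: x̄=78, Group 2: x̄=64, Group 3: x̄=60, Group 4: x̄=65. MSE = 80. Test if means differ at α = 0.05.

Grand mean = 66.75. SS_between = 1462.0, MS_between = 487.33. F = 6.092, F_crit ≈ 2.947. Reject H₀.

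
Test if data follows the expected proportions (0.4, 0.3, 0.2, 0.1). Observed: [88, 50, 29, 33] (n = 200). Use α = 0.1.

Expected: [80.0, 60.0, 40.0, 20.0]. χ² = 13.942. df = 3, critical = 6.251. Reject H₀.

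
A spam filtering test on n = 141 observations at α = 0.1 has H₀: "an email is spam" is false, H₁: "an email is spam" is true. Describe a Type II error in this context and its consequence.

Type II error: failing to reject H₀ when it is false — concluding that an email is spam is not supported when in fact it is. Consequence: a spam email lands in the inbox.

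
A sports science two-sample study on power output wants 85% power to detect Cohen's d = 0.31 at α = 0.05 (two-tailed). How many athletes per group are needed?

z_{α/2} = 1.96, z_β = Φ⁻¹(0.85) = 1.036. For small effect (d = 0.31): n per group = 2(z_{α/2} + z_β)²/d² = 2(1.96 + 1.036)²/0.31² = 186.8 → 187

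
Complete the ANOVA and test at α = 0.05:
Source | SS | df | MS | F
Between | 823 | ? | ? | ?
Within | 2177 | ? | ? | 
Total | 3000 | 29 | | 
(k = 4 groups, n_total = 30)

df_between = 3, df_within = 26. MS_between = 274.33, MS_within = 83.73. F = 3.276, F_crit ≈ 2.975. Reject H₀.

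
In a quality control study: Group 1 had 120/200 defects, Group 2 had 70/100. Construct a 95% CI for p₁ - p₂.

p̂₁ = 0.6, p̂₂ = 0.7. Difference = -0.1. CI = (-0.213, 0.013)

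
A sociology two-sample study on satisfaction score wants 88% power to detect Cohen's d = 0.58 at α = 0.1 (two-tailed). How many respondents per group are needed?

z_{α/2} = 1.645, z_β = Φ⁻¹(0.88) = 1.175. For medium effect (d = 0.58): n per group = 2(z_{α/2} + z_β)²/d² = 2(1.645 + 1.175)²/0.58² = 47.3 → 48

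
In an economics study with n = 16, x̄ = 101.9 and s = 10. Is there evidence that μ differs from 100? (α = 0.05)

t = (x̄ - μ₀)/(s/√n) = (101.9 - 100)/(10/√16) = 0.76. df = 15, critical t = ±2.131. Fail to reject H₀.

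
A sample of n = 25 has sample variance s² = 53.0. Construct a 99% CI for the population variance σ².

df = 24. χ²_{0.005} = 45.559, χ²_{0.995} = 9.886. CI for σ² = ((n-1)s²/χ²_{α/2}, (n-1)s²/χ²_{1-α/2}) = (24·53.0/45.559, 24·53.0/9.886) = (27.92, 128.67)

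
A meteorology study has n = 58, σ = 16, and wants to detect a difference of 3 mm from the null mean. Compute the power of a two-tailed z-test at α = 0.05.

SE = σ/√n = 16/√58 = 2.101. Non-centrality λ = d/SE = 3/2.101 = 1.428. Power ≈ Φ(λ - z_{α/2}) = Φ(1.428 - 1.96) = Φ(-0.532) = 0.297.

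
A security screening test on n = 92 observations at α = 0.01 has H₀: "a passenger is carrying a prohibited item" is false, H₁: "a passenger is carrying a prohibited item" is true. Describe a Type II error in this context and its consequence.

Type II error: failing to reject H₀ when it is false — concluding that a passenger is carrying a prohibited item is not supported when in fact it is. Consequence: letting a prohibited item through — security breach.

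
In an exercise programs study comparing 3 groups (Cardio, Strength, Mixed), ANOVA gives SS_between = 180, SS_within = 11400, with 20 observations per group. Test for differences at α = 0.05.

df_between = 2, df_within = 57. F = MS_between/MS_within = 90.0/200.0 = 0.45. F_crit ≈ 3.159. Fail to reject H₀.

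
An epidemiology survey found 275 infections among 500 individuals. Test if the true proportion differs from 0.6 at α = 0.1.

p̂ = 0.55, p₀ = 0.6. z = (p̂ - p₀)/√(p₀(1-p₀)/n) = -2.282. Critical: ±1.645. Reject H₀.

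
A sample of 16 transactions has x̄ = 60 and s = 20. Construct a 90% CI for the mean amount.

CI = x̄ ± t*(s/√n) = 60 ± 1.753(20/√16) = (51.23, 68.77)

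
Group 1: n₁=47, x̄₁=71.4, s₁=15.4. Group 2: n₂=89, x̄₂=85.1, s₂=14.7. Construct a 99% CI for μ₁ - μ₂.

Difference = -13.7. SE = √(15.4²/47 + 14.7²/89) = 2.734. CI = (-20.74, -6.66)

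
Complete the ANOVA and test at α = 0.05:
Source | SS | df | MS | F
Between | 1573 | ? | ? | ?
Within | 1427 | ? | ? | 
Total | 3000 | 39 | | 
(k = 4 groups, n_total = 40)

df_between = 3, df_within = 36. MS_between = 524.33, MS_within = 39.64. F = 13.228, F_crit ≈ 2.866. Reject H₀.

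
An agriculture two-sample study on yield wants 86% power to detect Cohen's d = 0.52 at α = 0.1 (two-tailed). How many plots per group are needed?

z_{α/2} = 1.645, z_β = Φ⁻¹(0.86) = 1.08. For medium effect (d = 0.52): n per group = 2(z_{α/2} + z_β)²/d² = 2(1.645 + 1.08)²/0.52² = 54.9 → 55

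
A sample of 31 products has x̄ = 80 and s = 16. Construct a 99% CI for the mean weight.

CI = x̄ ± t*(s/√n) = 80 ± 2.75(16/√31) = (72.1, 87.9)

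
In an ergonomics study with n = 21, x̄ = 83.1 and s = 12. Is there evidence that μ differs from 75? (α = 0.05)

t = (x̄ - μ₀)/(s/√n) = (83.1 - 75)/(12/√21) = 3.093. df = 20, critical t = ±2.086. Reject H₀.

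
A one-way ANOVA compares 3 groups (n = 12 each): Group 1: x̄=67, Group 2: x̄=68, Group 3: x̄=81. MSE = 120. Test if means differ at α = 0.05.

Grand mean = 72.0. SS_between = 1464.0, MS_between = 732.0. F = 6.1, F_crit ≈ 3.285. Reject H₀.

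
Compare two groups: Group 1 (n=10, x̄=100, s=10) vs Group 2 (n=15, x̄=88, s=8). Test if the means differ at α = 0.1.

Pooled sp = 8.84. t = 3.326, df = 23. Critical t = ±1.714. Reject H₀.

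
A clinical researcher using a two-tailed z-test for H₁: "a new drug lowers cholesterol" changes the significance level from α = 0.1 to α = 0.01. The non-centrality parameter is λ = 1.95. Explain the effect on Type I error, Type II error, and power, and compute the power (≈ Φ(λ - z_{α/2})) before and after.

Decreasing α from 0.1 to 0.01:
• Type I error rate decreases (α is the Type I rate by definition).
• Critical value moves from z_{α/2} = 1.645 to 2.576, so power = Φ(λ - z_{α/2}) goes from Φ(1.95 - 1.645) = 0.62 to Φ(1.95 - 2.576) = 0.266.
• Type II error rate β = 1 - power therefore increases (0.38 → 0.734).
Appropriate when false positives are costly — here, approving an ineffective drug — patients take a useless medication and may skip effective alternatives.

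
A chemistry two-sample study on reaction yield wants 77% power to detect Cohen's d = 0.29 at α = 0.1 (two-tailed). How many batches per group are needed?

z_{α/2} = 1.645, z_β = Φ⁻¹(0.77) = 0.739. For small effect (d = 0.29): n per group = 2(z_{α/2} + z_β)²/d² = 2(1.645 + 0.739)²/0.29² = 135.2 → 136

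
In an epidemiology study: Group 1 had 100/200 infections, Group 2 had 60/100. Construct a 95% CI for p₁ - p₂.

p̂₁ = 0.5, p̂₂ = 0.6. Difference = -0.1. CI = (-0.218, 0.018)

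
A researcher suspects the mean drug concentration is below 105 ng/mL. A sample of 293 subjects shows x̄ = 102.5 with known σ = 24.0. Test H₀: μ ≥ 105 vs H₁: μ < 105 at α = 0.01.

z = -1.783. Critical value: -2.33. Fail to reject H₀.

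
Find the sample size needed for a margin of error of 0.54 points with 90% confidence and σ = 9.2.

n = (z*σ/E)² = (1.645×9.2/0.54)² = 785.5 → n = 786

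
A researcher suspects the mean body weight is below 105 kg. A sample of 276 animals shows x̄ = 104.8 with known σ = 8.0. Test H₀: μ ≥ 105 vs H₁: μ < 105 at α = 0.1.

z = -0.415. Critical value: -1.28. Fail to reject H₀.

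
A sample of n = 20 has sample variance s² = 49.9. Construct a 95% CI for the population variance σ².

df = 19. χ²_{0.025} = 32.852, χ²_{0.975} = 8.907. CI for σ² = ((n-1)s²/χ²_{α/2}, (n-1)s²/χ²_{1-α/2}) = (19·49.9/32.852, 19·49.9/8.907) = (28.86, 106.44)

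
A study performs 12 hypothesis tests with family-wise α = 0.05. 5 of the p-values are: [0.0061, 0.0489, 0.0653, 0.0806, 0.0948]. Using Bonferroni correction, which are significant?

Bonferroni α = 0.05/12 = 0.00417. None of the given p-values are significant.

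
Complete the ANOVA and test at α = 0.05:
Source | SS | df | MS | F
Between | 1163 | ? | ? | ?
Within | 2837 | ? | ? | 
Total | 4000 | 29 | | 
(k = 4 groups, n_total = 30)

df_between = 3, df_within = 26. MS_between = 387.67, MS_within = 109.12. F = 3.553, F_crit ≈ 2.975. Reject H₀.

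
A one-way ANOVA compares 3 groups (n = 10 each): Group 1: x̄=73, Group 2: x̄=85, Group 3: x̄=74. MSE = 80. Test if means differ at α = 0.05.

Grand mean = 77.33. SS_between = 886.67, MS_between = 443.33. F = 5.542, F_crit ≈ 3.354. Reject H₀.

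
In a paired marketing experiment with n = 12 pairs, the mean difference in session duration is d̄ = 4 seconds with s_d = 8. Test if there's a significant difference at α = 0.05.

t = d̄/(s_d/√n) = 4/(8/√12) = 1.732. df = 11, critical t = ±2.201. Fail to reject H₀.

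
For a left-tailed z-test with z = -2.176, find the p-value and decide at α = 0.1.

p = P(Z < -2.176) = Φ(-2.176) ≈ 0.0148. Since p < 0.1, reject H₀ (significant) at α = 0.1.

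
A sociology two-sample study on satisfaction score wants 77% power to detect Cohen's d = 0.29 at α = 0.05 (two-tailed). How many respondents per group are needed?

z_{α/2} = 1.96, z_β = Φ⁻¹(0.77) = 0.739. For small effect (d = 0.29): n per group = 2(z_{α/2} + z_β)²/d² = 2(1.96 + 0.739)²/0.29² = 173.2 → 174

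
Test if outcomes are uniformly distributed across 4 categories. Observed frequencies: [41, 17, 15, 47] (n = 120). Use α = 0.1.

Expected = 30 each. χ² = Σ(O-E)²/E = 26.8. df = 3, critical value = 6.251. Reject H₀.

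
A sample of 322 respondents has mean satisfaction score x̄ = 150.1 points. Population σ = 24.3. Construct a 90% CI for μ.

CI = x̄ ± z*(σ/√n) = 150.1 ± 1.645(24.3/√322) = 150.1 ± 2.23 = (147.87, 152.33)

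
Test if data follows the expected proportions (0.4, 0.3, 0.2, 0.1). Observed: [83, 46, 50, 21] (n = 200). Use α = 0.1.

Expected: [80.0, 60.0, 40.0, 20.0]. χ² = 5.929. df = 3, critical = 6.251. Fail to reject H₀.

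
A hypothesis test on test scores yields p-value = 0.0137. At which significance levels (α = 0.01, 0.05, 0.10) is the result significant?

p = 0.0137. Significant at: α = 0.05, 0.1.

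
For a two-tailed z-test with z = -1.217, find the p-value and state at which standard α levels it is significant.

p = 2·P(Z > |-1.217|) = 2·(1 - Φ(1.217)) ≈ 0.2236. Not significant at any standard level.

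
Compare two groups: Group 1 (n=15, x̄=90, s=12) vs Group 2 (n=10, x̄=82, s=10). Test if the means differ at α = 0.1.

Pooled sp = 11.26. t = 1.74, df = 23. Critical t = ±1.714. Reject H₀.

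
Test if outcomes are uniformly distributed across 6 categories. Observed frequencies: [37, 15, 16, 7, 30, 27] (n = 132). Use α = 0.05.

Expected = 22 each. χ² = Σ(O-E)²/E = 28.364. df = 5, critical value = 11.07. Reject H₀.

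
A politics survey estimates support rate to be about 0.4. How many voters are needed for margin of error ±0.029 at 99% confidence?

n = z²p(1-p)/E² = 2.576²×0.4×0.6/0.029² = 1893.7 → n = 1894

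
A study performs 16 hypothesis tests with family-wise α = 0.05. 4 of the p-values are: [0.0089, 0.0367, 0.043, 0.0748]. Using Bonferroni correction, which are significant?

Bonferroni α = 0.05/16 = 0.00313. None of the given p-values are significant.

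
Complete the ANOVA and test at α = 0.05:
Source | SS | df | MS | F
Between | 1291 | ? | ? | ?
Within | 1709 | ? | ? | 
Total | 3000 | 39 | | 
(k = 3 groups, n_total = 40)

df_between = 2, df_within = 37. MS_between = 645.5, MS_within = 46.19. F = 13.975, F_crit ≈ 3.252. Reject H₀.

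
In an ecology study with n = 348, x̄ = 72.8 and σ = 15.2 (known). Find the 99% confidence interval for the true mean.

CI = x̄ ± z*(σ/√n) = 72.8 ± 2.576(15.2/√348) = 72.8 ± 2.1 = (70.7, 74.9)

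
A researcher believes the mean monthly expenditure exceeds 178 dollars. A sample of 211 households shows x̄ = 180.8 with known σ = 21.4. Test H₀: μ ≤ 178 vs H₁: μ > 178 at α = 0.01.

z = 1.901. Critical value: 2.33. Fail to reject H₀.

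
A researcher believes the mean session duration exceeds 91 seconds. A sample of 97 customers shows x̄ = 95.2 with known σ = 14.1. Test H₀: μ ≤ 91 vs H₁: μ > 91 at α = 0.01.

z = 2.934. Critical value: 2.33. Reject H₀.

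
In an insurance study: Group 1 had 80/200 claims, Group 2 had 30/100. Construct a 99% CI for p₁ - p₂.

p̂₁ = 0.4, p̂₂ = 0.3. Difference = 0.1. CI = (-0.048, 0.248)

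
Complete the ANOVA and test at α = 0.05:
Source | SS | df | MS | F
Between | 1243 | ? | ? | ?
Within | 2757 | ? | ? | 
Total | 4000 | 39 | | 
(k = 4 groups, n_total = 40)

df_between = 3, df_within = 36. MS_between = 414.33, MS_within = 76.58. F = 5.41, F_crit ≈ 2.866. Reject H₀.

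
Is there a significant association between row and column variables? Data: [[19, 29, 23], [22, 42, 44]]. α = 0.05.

χ² = 1.602. df = 2, critical = 5.991. Fail to reject H₀. No evidence of dependence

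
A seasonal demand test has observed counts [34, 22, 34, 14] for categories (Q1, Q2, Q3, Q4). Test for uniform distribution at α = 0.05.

Expected = 26 each. χ² = Σ(O-E)²/E = 11.077. df = 3, critical value = 7.815. Reject H₀.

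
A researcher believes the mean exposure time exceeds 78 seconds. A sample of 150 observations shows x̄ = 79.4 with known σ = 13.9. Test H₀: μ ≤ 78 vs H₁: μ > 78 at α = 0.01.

z = 1.234. Critical value: 2.33. Fail to reject H₀.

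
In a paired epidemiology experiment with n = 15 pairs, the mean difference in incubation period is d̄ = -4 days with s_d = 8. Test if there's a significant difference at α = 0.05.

t = d̄/(s_d/√n) = -4/(8/√15) = -1.936. df = 14, critical t = ±2.145. Fail to reject H₀.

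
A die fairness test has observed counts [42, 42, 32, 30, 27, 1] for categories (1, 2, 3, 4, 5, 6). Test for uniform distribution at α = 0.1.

Expected = 29 each. χ² = Σ(O-E)²/E = 39.172. df = 5, critical value = 9.236. Reject H₀.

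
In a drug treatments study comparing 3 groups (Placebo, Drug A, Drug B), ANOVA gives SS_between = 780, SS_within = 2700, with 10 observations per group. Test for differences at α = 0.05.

df_between = 2, df_within = 27. F = MS_between/MS_within = 390.0/100.0 = 3.9. F_crit ≈ 3.354. Reject H₀. At least one mean differs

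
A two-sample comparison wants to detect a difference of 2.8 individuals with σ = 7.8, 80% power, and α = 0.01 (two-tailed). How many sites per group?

n per group = 2(z_α/2 + z_β)²σ²/d² = 2×(2.576 + 0.84)²×7.8²/2.8² = 181.1 → n = 182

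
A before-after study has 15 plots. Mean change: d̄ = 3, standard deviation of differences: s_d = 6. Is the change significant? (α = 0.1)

t = d̄/(s_d/√n) = 3/(6/√15) = 1.936. df = 14, critical t = ±1.761. Reject H₀.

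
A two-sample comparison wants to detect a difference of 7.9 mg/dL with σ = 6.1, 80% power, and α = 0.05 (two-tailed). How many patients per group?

n per group = 2(z_α/2 + z_β)²σ²/d² = 2×(1.96 + 0.84)²×6.1²/7.9² = 9.3 → n = 10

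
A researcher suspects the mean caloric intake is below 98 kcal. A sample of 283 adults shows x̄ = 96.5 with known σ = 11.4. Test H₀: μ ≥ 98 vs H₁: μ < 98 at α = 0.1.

z = -2.214. Critical value: -1.28. Reject H₀.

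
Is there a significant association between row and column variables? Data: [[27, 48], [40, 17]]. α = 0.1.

χ² = 15.134. df = 1, critical = 2.706. Reject H₀. Variables are dependent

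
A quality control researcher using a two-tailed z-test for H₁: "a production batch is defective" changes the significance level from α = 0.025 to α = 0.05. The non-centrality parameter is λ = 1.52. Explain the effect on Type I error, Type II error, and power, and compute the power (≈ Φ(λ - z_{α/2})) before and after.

Increasing α from 0.025 to 0.05:
• Type I error rate increases (α is the Type I rate by definition).
• Critical value moves from z_{α/2} = 2.241 to 1.96, so power = Φ(λ - z_{α/2}) goes from Φ(1.52 - 2.241) = 0.235 to Φ(1.52 - 1.96) = 0.33.
• Type II error rate β = 1 - power therefore decreases (0.765 → 0.67).
Appropriate when false negatives are costly — here, shipping a defective batch — faulty products reach customers.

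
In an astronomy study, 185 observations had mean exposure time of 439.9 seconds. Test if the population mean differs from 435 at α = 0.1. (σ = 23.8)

z = (x̄ - μ₀)/(σ/√n) = (439.9 - 435)/(23.8/√185) = 2.8. Critical value: ±1.645. Since |2.8| > 1.645, Reject H₀.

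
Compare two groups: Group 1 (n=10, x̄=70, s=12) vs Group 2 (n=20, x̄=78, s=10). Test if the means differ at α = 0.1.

Pooled sp = 10.68. t = -1.933, df = 28. Critical t = ±1.701. Reject H₀.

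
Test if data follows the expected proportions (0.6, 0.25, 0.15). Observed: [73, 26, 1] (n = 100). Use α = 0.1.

Expected: [60.0, 25.0, 15.0]. χ² = 15.923. df = 2, critical = 4.605. Reject H₀.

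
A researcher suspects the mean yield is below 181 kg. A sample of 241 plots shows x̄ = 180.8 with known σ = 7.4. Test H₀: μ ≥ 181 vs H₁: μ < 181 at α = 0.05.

z = -0.42. Critical value: -1.645. Fail to reject H₀.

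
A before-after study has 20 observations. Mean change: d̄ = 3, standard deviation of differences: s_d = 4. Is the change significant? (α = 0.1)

t = d̄/(s_d/√n) = 3/(4/√20) = 3.354. df = 19, critical t = ±1.729. Reject H₀.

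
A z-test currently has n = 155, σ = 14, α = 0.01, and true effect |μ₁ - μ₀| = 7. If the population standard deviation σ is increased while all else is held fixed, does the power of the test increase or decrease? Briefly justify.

Power decreases: a larger σ inflates the standard error σ/√n, pulling the sampling distribution under H₁ back toward the critical value.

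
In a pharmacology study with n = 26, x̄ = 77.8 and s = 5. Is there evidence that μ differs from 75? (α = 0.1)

t = (x̄ - μ₀)/(s/√n) = (77.8 - 75)/(5/√26) = 2.855. df = 25, critical t = ±1.708. Reject H₀.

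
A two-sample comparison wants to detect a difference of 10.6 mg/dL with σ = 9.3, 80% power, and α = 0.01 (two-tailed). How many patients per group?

n per group = 2(z_α/2 + z_β)²σ²/d² = 2×(2.576 + 0.84)²×9.3²/10.6² = 18.0 → n = 18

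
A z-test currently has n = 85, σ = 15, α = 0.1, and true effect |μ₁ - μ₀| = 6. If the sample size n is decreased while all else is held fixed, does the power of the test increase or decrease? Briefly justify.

Power decreases: a smaller n inflates the standard error σ/√n, pulling the sampling distribution under H₁ back toward the critical value.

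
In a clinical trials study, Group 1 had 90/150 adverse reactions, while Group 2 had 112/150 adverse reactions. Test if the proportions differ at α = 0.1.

p̂₁ = 0.6, p̂₂ = 0.747, pooled p̂ = 0.673. z = -2.708. Critical: ±1.645. Reject H₀.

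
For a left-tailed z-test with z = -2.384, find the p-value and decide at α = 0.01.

p = P(Z < -2.384) = Φ(-2.384) ≈ 0.0086. Since p < 0.01, reject H₀ (significant) at α = 0.01.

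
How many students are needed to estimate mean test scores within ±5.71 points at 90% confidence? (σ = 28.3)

n = (z*σ/E)² = (1.645×28.3/5.71)² = 66.5 → n = 67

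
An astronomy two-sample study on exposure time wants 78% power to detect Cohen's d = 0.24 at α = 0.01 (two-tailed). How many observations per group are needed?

z_{α/2} = 2.576, z_β = Φ⁻¹(0.78) = 0.772. For small effect (d = 0.24): n per group = 2(z_{α/2} + z_β)²/d² = 2(2.576 + 0.772)²/0.24² = 389.2 → 390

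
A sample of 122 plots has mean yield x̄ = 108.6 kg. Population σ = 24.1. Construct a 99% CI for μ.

CI = x̄ ± z*(σ/√n) = 108.6 ± 2.576(24.1/√122) = 108.6 ± 5.62 = (102.98, 114.22)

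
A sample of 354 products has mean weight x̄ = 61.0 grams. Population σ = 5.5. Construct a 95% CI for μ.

CI = x̄ ± z*(σ/√n) = 61.0 ± 1.96(5.5/√354) = 61.0 ± 0.57 = (60.43, 61.57)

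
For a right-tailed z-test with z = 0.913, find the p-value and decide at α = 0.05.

p = P(Z > 0.913) = 1 - Φ(0.913) ≈ 0.1806. Since p ≥ 0.05, fail to reject H₀ (not significant) at α = 0.05.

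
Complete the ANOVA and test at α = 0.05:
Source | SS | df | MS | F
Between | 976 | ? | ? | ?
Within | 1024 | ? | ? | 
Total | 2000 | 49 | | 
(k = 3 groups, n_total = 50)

df_between = 2, df_within = 47. MS_between = 488.0, MS_within = 21.79. F = 22.398, F_crit ≈ 3.195. Reject H₀.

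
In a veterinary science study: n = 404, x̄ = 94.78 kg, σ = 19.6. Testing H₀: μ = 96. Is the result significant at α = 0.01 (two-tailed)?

z = (94.78 - 96)/(19.6/√404) = -1.251. Since |z| ≤ 2.576, not significant at α = 0.01.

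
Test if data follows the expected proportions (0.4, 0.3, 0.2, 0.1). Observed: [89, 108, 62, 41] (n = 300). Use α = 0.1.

Expected: [120.0, 90.0, 60.0, 30.0]. χ² = 15.708. df = 3, critical = 6.251. Reject H₀.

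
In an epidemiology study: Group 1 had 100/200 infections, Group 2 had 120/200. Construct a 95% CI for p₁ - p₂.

p̂₁ = 0.5, p̂₂ = 0.6. Difference = -0.1. CI = (-0.197, -0.003)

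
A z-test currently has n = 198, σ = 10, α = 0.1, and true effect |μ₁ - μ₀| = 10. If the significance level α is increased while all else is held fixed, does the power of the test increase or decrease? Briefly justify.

Power increases: a larger α lowers the critical value, so more of the H₁ sampling distribution falls in the rejection region.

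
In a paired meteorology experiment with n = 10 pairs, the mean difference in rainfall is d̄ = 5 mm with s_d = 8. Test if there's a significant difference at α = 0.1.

t = d̄/(s_d/√n) = 5/(8/√10) = 1.976. df = 9, critical t = ±1.833. Reject H₀.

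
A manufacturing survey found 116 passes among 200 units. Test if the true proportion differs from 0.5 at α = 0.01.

p̂ = 0.58, p₀ = 0.5. z = (p̂ - p₀)/√(p₀(1-p₀)/n) = 2.263. Critical: ±2.576. Fail to reject H₀.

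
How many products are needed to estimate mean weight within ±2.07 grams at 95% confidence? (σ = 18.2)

n = (z*σ/E)² = (1.96×18.2/2.07)² = 297.0 → n = 297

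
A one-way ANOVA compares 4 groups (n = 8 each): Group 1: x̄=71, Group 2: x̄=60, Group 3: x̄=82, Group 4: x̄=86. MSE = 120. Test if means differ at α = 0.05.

Grand mean = 74.75. SS_between = 3286.0, MS_between = 1095.33. F = 9.128, F_crit ≈ 2.947. Reject H₀.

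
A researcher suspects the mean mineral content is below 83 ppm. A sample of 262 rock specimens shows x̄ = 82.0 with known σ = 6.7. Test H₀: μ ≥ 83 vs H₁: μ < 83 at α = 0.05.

z = -2.416. Critical value: -1.645. Reject H₀.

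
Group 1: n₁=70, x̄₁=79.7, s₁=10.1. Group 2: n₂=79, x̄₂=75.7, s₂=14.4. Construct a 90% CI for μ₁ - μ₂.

Difference = 4.0. SE = √(10.1²/70 + 14.4²/79) = 2.02. CI = (0.68, 7.32)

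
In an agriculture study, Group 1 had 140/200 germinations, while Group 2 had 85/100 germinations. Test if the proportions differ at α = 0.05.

p̂₁ = 0.7, p̂₂ = 0.85, pooled p̂ = 0.75. z = -2.828. Critical: ±1.96. Reject H₀.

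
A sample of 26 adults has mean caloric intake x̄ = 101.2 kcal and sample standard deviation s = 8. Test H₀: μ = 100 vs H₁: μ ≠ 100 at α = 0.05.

t = (x̄ - μ₀)/(s/√n) = (101.2 - 100)/(8/√26) = 0.765. df = 25, critical t = ±2.06. Fail to reject H₀.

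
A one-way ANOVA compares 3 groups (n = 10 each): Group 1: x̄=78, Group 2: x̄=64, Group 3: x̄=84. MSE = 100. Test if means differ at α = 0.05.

Grand mean = 75.33. SS_between = 2106.67, MS_between = 1053.33. F = 10.533, F_crit ≈ 3.354. Reject H₀.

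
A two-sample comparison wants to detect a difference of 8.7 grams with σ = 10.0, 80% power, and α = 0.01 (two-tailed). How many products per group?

n per group = 2(z_α/2 + z_β)²σ²/d² = 2×(2.576 + 0.84)²×10.0²/8.7² = 30.8 → n = 31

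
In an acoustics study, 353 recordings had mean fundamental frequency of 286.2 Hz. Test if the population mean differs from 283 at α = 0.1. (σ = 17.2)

z = (x̄ - μ₀)/(σ/√n) = (286.2 - 283)/(17.2/√353) = 3.495. Critical value: ±1.645. Since |3.495| > 1.645, Reject H₀.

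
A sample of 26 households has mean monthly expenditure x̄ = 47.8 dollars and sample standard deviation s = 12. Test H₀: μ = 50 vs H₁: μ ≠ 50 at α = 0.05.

t = (x̄ - μ₀)/(s/√n) = (47.8 - 50)/(12/√26) = -0.935. df = 25, critical t = ±2.06. Fail to reject H₀.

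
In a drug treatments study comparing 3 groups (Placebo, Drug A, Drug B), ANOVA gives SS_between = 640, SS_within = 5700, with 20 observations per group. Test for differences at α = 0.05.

df_between = 2, df_within = 57. F = MS_between/MS_within = 320.0/100.0 = 3.2. F_crit ≈ 3.159. Reject H₀. At least one mean differs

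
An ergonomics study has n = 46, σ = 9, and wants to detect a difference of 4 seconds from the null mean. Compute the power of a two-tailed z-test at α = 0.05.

SE = σ/√n = 9/√46 = 1.327. Non-centrality λ = d/SE = 4/1.327 = 3.014. Power ≈ Φ(λ - z_{α/2}) = Φ(3.014 - 1.96) = Φ(1.054) = 0.854.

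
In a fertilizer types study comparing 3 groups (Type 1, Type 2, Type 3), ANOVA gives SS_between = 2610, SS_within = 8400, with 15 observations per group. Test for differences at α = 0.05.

df_between = 2, df_within = 42. F = MS_between/MS_within = 1305.0/200.0 = 6.525. F_crit ≈ 3.22. Reject H₀. At least one mean differs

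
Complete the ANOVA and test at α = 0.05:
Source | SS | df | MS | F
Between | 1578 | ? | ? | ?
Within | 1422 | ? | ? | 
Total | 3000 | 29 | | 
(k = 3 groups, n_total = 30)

df_between = 2, df_within = 27. MS_between = 789.0, MS_within = 52.67. F = 14.981, F_crit ≈ 3.354. Reject H₀.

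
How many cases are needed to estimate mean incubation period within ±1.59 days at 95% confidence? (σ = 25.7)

n = (z*σ/E)² = (1.96×25.7/1.59)² = 1003.7 → n = 1004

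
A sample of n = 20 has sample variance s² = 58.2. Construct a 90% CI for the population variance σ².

df = 19. χ²_{0.05} = 30.144, χ²_{0.95} = 10.117. CI for σ² = ((n-1)s²/χ²_{α/2}, (n-1)s²/χ²_{1-α/2}) = (19·58.2/30.144, 19·58.2/10.117) = (36.68, 109.3)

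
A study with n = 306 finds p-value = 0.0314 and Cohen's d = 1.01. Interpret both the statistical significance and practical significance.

Statistically significant (p = 0.0314 < 0.05). Cohen's d = 1.01 indicates a large effect size. Both statistical and practical significance should be considered.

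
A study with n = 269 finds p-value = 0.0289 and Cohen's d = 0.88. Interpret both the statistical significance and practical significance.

Statistically significant (p = 0.0289 < 0.05). Cohen's d = 0.88 indicates a large effect size. Both statistical and practical significance should be considered.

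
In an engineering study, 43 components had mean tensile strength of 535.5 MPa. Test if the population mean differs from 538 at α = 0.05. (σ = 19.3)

z = (x̄ - μ₀)/(σ/√n) = (535.5 - 538)/(19.3/√43) = -0.849. Critical value: ±1.96. Since |-0.849| ≤ 1.96, Fail to reject H₀.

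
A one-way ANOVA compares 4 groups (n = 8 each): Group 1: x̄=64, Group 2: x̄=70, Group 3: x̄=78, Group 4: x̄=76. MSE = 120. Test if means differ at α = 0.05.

Grand mean = 72.0. SS_between = 960.0, MS_between = 320.0. F = 2.667, F_crit ≈ 2.947. Fail to reject H₀.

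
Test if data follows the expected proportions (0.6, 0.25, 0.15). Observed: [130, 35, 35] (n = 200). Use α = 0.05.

Expected: [120.0, 50.0, 30.0]. χ² = 6.167. df = 2, critical = 5.991. Reject H₀.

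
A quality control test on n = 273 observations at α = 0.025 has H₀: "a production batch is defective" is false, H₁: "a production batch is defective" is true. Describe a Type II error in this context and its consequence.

Type II error: failing to reject H₀ when it is false — concluding that a production batch is defective is not supported when in fact it is. Consequence: shipping a defective batch — faulty products reach customers.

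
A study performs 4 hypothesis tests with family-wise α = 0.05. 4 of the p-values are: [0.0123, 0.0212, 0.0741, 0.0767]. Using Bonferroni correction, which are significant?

Bonferroni α = 0.05/4 = 0.0125. Significant p-values: [0.0123]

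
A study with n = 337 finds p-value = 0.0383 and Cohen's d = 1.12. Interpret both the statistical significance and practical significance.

Statistically significant (p = 0.0383 < 0.05). Cohen's d = 1.12 indicates a large effect size. Both statistical and practical significance should be considered.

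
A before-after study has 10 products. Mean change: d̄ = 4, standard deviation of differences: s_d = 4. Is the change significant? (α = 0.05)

t = d̄/(s_d/√n) = 4/(4/√10) = 3.162. df = 9, critical t = ±2.262. Reject H₀.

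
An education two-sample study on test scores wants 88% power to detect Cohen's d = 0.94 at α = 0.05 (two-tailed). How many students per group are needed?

z_{α/2} = 1.96, z_β = Φ⁻¹(0.88) = 1.175. For large effect (d = 0.94): n per group = 2(z_{α/2} + z_β)²/d² = 2(1.96 + 1.175)²/0.94² = 22.2 → 23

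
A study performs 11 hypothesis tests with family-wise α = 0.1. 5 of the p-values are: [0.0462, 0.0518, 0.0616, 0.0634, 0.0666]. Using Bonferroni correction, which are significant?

Bonferroni α = 0.1/11 = 0.00909. None of the given p-values are significant.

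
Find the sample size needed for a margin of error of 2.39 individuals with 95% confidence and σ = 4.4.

n = (z*σ/E)² = (1.96×4.4/2.39)² = 13.02 → n = 14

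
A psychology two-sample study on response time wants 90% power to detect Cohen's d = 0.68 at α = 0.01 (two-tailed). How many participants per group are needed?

z_{α/2} = 2.576, z_β = Φ⁻¹(0.9) = 1.282. For medium effect (d = 0.68): n per group = 2(z_{α/2} + z_β)²/d² = 2(2.576 + 1.282)²/0.68² = 64.4 → 65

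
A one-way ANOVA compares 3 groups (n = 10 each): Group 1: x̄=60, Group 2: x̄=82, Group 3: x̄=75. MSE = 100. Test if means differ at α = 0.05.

Grand mean = 72.33. SS_between = 2526.67, MS_between = 1263.33. F = 12.633, F_crit ≈ 3.354. Reject H₀.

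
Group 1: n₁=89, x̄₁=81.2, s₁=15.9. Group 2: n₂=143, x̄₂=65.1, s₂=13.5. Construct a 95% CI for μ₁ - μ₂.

Difference = 16.1. SE = √(15.9²/89 + 13.5²/143) = 2.029. CI = (12.12, 20.08)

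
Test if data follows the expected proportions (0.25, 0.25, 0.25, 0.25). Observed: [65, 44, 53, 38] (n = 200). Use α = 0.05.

Expected: [50.0, 50.0, 50.0, 50.0]. χ² = 8.28. df = 3, critical = 7.815. Reject H₀.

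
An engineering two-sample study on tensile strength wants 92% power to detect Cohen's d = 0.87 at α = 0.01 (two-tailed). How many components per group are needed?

z_{α/2} = 2.576, z_β = Φ⁻¹(0.92) = 1.405. For large effect (d = 0.87): n per group = 2(z_{α/2} + z_β)²/d² = 2(2.576 + 1.405)²/0.87² = 41.9 → 42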